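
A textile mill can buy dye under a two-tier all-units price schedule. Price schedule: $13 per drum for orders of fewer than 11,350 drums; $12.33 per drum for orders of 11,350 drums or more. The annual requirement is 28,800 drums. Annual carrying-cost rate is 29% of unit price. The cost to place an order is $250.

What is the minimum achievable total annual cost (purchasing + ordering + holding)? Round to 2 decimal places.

$376,030.46

H₁ = 29%×$13 = $3.7700;  H₂ = 29%×$12.33 = $3.5757
EOQ₁ = √(2×28,800×250/3.7700) = 1,954.39  (< 11,350, feasible at tier 1)
EOQ₂ = √(2×28,800×250/3.5757) = 2,006.78  (< 11,350 → use Q = 11,350 at tier-2 price)
TC(tier 1 (EOQ₁), Q≈1,954.4) = $381,768.04
TC(tier 2, Q≈11,350.0) = $376,030.46
Minimum at tier 2: $376,030.46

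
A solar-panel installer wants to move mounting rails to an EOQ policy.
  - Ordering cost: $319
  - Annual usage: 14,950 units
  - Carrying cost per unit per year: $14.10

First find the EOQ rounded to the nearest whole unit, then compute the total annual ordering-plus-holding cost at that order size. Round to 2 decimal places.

Q* = √(2·D·S / H) = √(2·14,950·319 / 14.1) = √676,461.0 ≈ 822.47 → Q = 822 units
Ordering: D/Q × S = 14,950/822 × $319 = $5,801.76
Holding:  Q/2 × H = 822/2 × $14.1 = $5,795.10
Total = $5,801.76 + $5,795.10 = $11,596.86

$11,596.86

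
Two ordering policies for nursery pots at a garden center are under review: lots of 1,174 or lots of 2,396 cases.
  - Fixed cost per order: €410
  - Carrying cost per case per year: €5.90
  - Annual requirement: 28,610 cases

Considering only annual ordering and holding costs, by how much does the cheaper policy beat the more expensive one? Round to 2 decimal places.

Annual cost at Q: ordering D·S/Q plus holding Q·H/2.
TC(1,174) = (28,610/1,174)×410 + (1,174/2)×5.9 = €13,454.87
TC(2,396) = (28,610/2,396)×410 + (2,396/2)×5.9 = €11,963.90
Lots of 2,396 are cheaper by €1,490.97.

€1,490.97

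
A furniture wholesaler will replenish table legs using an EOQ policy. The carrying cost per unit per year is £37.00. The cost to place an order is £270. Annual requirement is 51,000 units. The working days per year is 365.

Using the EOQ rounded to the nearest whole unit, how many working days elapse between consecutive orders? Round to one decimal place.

2DS/H = 2·51,000·270/37 = 744,324.32
EOQ = √744,324.32 ≈ 862.74 → Q = 863 units
T = Q/D × 365 days = 863/51,000 × 365 = 6.176 days

6.2 days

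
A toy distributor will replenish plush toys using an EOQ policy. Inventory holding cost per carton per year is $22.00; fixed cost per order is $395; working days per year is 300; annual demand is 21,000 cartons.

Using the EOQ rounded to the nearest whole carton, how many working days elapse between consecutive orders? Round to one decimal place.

12.4 days

2DS/H = 2·21,000·395/22 = 754,090.91
EOQ = √754,090.91 ≈ 868.38 → Q = 868 cartons
Days between orders = 300 / (D/Q) = 300 / 24.194 ≈ 12.400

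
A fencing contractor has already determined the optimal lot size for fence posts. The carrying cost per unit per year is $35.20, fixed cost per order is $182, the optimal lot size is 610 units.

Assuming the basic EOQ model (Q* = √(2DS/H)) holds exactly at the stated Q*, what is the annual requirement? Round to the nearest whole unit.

35,983 units per year

EOQ relation: Q² = 2DS/H, so rearrange for the unknown.
D = Q²H / (2S) = 610² × 35.2 / (2 × 182) = 35,983.30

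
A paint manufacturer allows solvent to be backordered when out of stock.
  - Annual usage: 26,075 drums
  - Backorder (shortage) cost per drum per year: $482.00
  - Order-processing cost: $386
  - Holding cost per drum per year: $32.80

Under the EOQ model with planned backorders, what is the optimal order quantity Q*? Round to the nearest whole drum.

Q* = √(2DS/H) · √((H + b)/b)
   = √(2 × 26,075 × 386 / 32.8) · √((32.8 + 482) / 482)
   = 783.401 × 1.0335 ≈ 809.62

810 drums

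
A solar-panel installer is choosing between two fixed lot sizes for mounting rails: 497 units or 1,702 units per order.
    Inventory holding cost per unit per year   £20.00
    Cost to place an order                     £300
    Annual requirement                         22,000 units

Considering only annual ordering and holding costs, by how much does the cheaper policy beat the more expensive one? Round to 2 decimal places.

TC(Q) = (D/Q)S + (Q/2)H
TC(497) = (22,000/497)×300 + (497/2)×20 = £18,249.68
TC(1,702) = (22,000/1,702)×300 + (1,702/2)×20 = £20,897.79
|ΔTC| = |£18,249.68 − £20,897.79| = £2,648.11

£2,648.11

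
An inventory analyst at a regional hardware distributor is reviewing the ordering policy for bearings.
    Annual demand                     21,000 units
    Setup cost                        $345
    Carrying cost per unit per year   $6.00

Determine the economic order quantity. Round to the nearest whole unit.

Q* = √(2·D·S / H) = √(2·21,000·345 / 6) = √2,415,000.0 ≈ 1,554.03

1,554 units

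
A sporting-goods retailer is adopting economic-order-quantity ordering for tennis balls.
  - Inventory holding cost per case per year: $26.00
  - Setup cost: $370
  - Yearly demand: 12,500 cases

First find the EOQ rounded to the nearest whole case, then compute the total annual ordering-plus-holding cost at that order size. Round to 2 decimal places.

2DS/H = 2·12,500·370/26 = 355,769.23
EOQ = √355,769.23 ≈ 596.46 → Q = 596 cases
Ordering: D/Q × S = 12,500/596 × $370 = $7,760.07
Holding:  Q/2 × H = 596/2 × $26 = $7,748.00
Total = $7,760.07 + $7,748.00 = $15,508.07

$15,508.07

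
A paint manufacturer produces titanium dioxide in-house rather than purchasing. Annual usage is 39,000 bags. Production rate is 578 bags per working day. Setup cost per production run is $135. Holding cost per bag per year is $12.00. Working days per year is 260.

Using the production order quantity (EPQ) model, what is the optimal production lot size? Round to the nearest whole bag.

Daily demand d = 39,000/260 = 150.000; p = 578; 1 − d/p = 0.74048
EPQ = √(2DS / (H(1 − d/p)))
    = √(2 × 39,000 × 135 / (12 × 0.74048)) ≈ 1,088.59

1,089 bags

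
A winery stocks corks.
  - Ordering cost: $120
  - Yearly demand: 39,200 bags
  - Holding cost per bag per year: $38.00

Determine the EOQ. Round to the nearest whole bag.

Q* = √(2·D·S / H) = √(2·39,200·120 / 38) = √247,578.9 ≈ 497.57

498 bags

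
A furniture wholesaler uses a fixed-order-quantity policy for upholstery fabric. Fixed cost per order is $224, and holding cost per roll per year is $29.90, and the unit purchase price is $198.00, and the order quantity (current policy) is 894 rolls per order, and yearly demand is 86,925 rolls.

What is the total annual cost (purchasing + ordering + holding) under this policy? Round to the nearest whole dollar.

$17,246,295

Ordering: D/Q × S = 86,925/894 × $224 = $21,779.87
Holding:  Q/2 × H = 894/2 × $29.9 = $13,365.30
Purchase cost = D·C = 86,925 × 198 = $17,211,150.00
Total = $21,779.87 + $13,365.30 + $17,211,150.00 = $17,246,295.17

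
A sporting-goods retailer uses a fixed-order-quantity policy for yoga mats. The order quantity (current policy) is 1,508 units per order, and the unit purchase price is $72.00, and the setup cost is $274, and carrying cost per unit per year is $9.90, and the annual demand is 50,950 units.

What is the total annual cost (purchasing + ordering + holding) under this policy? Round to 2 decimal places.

Orders/yr = 50,950/1,508 = 33.786; ordering cost = 33.786 × $274 = $9,257.49
Average inventory = 1,508/2 = 754; holding cost = 754 × $9.9 = $7,464.60
Purchase cost = D·C = 50,950 × 72 = $3,668,400.00
Total = $9,257.49 + $7,464.60 + $3,668,400.00 = $3,685,122.09

$3,685,122.09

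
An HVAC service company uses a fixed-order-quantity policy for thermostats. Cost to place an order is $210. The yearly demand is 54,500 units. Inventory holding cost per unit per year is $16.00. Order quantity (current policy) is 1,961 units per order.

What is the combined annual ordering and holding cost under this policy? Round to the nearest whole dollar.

Orders/yr = 54,500/1,961 = 27.792; ordering cost = 27.792 × $210 = $5,836.31
Average inventory = 1,961/2 = 980.5; holding cost = 980.5 × $16 = $15,688.00
Total = $5,836.31 + $15,688.00 = $21,524.31

$21,524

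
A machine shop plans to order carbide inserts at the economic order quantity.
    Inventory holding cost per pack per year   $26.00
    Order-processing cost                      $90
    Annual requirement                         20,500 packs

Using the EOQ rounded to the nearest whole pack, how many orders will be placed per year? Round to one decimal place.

54.4 orders per year

Optimal lot size Q* = (2 × 20,500 × $90 / $26)^½ ≈ 376.73 → Q = 377
Orders per year = D/Q = 20,500 / 377 = 54.377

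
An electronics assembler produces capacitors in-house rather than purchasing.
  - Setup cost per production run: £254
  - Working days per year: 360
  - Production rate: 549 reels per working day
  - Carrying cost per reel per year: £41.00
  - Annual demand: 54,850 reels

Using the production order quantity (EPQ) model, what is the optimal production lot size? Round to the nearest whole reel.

970 reels

d = 54,850/360 = 152.3611 reels/day;  effective holding cost H(1 − d/p) = 41·(1 − 152.3611/549) = 29.62148
Q* = √(2DS / H_eff) = √(2·54,850·254 / 29.62148) ≈ 969.88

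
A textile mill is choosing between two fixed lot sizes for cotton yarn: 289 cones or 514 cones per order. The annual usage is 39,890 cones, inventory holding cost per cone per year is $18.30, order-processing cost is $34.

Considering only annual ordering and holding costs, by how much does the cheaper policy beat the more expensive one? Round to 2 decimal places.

$4.45

For each Q, cost = (D/Q)·S + (Q/2)·H.
TC(289) = (39,890/289)×34 + (289/2)×18.3 = $7,337.29
TC(514) = (39,890/514)×34 + (514/2)×18.3 = $7,341.74
Lots of 289 are cheaper by $4.45.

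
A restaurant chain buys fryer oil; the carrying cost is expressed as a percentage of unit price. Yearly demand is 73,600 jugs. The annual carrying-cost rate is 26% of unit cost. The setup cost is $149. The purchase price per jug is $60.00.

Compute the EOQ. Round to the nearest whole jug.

Holding cost per jug per year: H = 26% × $60 = $15.6000
EOQ = √(2DS/H) = √(2 × 73,600 × 149 / 15.6)
    = √(1,405,948.72) ≈ 1,185.73

1,186 jugs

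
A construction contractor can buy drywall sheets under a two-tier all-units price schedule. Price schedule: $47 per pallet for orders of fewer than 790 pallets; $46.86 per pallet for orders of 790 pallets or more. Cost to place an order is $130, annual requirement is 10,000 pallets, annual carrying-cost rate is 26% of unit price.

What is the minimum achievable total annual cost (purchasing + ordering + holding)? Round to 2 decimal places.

$475,058.09

H₁ = 26%×$47 = $12.2200;  H₂ = 26%×$46.86 = $12.1836
EOQ₁ = √(2×10,000×130/12.2200) = 461.27  (< 790, feasible at tier 1)
EOQ₂ = √(2×10,000×130/12.1836) = 461.95  (< 790 → use Q = 790 at tier-2 price)
TC(tier 1 (EOQ₁), Q≈461.3) = $475,636.67
TC(tier 2, Q≈790.0) = $475,058.09
Minimum at tier 2: $475,058.09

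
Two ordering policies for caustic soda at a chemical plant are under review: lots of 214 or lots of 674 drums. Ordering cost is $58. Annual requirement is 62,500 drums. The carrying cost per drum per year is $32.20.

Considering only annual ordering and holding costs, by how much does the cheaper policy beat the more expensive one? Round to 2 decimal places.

Annual cost at Q: ordering D·S/Q plus holding Q·H/2.
TC(214) = (62,500/214)×58 + (214/2)×32.2 = $20,384.65
TC(674) = (62,500/674)×58 + (674/2)×32.2 = $16,229.74
Lots of 674 are cheaper by $4,154.91.

$4,154.91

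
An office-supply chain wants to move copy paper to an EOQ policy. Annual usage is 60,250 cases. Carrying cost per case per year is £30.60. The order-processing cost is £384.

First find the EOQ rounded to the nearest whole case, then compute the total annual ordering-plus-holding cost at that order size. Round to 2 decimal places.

Optimal lot size Q* = (2 × 60,250 × £384 / £30.6)^½ ≈ 1,229.70 → Q = 1,230 cases
Orders/yr = 60,250/1,230 = 48.984; ordering cost = 48.984 × £384 = £18,809.76
Average inventory = 1,230/2 = 615; holding cost = 615 × £30.6 = £18,819.00
Total = £18,809.76 + £18,819.00 = £37,628.76

£37,628.76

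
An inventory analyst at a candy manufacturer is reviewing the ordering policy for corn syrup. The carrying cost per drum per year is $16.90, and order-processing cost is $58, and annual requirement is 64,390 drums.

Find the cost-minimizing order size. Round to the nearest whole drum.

Optimal lot size Q* = (2 × 64,390 × $58 / $16.9)^½ ≈ 664.81

665 drums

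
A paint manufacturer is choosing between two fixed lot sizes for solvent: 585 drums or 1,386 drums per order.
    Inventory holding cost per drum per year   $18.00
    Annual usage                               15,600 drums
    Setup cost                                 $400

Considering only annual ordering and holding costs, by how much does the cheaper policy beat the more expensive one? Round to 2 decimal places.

$1,044.50

Annual cost at Q: ordering D·S/Q plus holding Q·H/2.
TC(585) = (15,600/585)×400 + (585/2)×18 = $15,931.67
TC(1,386) = (15,600/1,386)×400 + (1,386/2)×18 = $16,976.16
|ΔTC| = |$15,931.67 − $16,976.16| = $1,044.50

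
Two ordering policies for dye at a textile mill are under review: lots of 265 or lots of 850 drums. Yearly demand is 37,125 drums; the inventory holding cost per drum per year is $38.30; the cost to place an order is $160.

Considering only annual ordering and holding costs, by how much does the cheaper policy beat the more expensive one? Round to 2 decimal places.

$4,224.11

TC(Q) = (D/Q)S + (Q/2)H
TC(265) = (37,125/265)×160 + (265/2)×38.3 = $27,489.84
TC(850) = (37,125/850)×160 + (850/2)×38.3 = $23,265.74
|ΔTC| = |$27,489.84 − $23,265.74| = $4,224.11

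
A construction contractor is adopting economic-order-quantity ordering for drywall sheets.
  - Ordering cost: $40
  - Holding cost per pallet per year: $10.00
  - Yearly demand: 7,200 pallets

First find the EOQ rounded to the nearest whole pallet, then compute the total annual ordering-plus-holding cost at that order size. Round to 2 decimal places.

2DS/H = 2·7,200·40/10 = 57,600.00
EOQ = √57,600.00 ≈ 240.00 → Q = 240 pallets
Orders/yr = 7,200/240 = 30.000; ordering cost = 30.000 × $40 = $1,200.00
Average inventory = 240/2 = 120; holding cost = 120 × $10 = $1,200.00
Total = $1,200.00 + $1,200.00 = $2,400.00

$2,400.00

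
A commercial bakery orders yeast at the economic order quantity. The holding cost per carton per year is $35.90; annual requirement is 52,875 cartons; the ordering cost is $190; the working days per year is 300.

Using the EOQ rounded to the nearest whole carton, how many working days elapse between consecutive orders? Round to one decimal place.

Optimal lot size Q* = (2 × 52,875 × $190 / $35.9)^½ ≈ 748.12 → Q = 748 cartons
Cycle time = (working days × Q)/D = (300 × 748) / 52,875 = 4.244 days

4.2 days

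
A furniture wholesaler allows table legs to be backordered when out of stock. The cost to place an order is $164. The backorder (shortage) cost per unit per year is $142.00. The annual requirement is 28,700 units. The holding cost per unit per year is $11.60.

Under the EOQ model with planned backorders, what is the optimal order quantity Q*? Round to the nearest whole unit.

937 units

Basic EOQ = √(2·28,700·164/11.6) = 900.843
Backorder adjustment √((H+b)/b) = √((11.6+142)/142) = 1.0400
Q* = 900.843 × 1.0400 ≈ 936.92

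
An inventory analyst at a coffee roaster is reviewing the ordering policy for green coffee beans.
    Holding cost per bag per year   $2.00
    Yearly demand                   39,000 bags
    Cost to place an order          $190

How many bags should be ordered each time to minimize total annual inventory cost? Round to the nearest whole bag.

Optimal lot size Q* = (2 × 39,000 × $190 / $2)^½ ≈ 2,722.13

2,722 bags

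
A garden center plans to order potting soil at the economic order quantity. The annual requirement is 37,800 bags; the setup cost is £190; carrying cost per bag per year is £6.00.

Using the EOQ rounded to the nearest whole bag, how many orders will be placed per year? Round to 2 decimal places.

2DS/H = 2·37,800·190/6 = 2,394,000.00
EOQ = √2,394,000.00 ≈ 1,547.26 → Q = 1,547
N = D/Q = 37,800/1,547 ≈ 24.434 orders/yr

24.43 orders per year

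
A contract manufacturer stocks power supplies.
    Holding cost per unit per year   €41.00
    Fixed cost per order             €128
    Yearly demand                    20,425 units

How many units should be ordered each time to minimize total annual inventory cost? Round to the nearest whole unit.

357 units

2DS/H = 2·20,425·128/41 = 127,531.71
EOQ = √127,531.71 ≈ 357.12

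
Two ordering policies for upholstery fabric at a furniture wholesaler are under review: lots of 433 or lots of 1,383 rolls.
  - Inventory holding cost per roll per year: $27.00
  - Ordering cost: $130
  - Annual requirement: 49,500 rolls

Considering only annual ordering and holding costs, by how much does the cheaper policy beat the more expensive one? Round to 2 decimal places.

$2,616.50

TC(Q) = (D/Q)S + (Q/2)H
TC(433) = (49,500/433)×130 + (433/2)×27 = $20,706.93
TC(1,383) = (49,500/1,383)×130 + (1,383/2)×27 = $23,323.43
Lots of 433 are cheaper by $2,616.50.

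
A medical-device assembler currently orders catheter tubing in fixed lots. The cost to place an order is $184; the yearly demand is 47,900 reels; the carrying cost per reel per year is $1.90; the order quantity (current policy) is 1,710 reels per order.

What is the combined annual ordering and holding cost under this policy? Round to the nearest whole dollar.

Ordering: D/Q × S = 47,900/1,710 × $184 = $5,154.15
Holding:  Q/2 × H = 1,710/2 × $1.9 = $1,624.50
Total = $5,154.15 + $1,624.50 = $6,778.65

$6,779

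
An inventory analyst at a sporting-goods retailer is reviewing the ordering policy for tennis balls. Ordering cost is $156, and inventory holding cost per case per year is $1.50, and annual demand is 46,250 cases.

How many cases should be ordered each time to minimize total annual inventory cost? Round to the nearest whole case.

3,102 cases

EOQ = √(2DS/H) = √(2 × 46,250 × 156 / 1.5)
    = √(9,620,000.00) ≈ 3,101.61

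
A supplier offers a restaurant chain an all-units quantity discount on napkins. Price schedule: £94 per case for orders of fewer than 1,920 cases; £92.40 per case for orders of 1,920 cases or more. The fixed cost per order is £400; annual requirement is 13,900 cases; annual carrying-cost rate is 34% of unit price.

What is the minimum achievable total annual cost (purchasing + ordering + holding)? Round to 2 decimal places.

H₁ = 34%×£94 = £31.9600;  H₂ = 34%×£92.40 = £31.4160
EOQ₁ = √(2×13,900×400/31.9600) = 589.86  (< 1,920, feasible at tier 1)
EOQ₂ = √(2×13,900×400/31.4160) = 594.95  (< 1,920 → use Q = 1,920 at tier-2 price)
TC(tier 1 (EOQ₁), Q≈589.9) = £1,325,451.93
TC(tier 2, Q≈1,920.0) = £1,317,415.19
Minimum at tier 2: £1,317,415.19

£1,317,415.19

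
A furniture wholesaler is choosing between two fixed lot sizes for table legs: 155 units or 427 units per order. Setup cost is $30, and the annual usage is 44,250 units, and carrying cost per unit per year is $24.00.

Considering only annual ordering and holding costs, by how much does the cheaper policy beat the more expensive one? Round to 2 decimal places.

Annual cost at Q: ordering D·S/Q plus holding Q·H/2.
TC(155) = (44,250/155)×30 + (155/2)×24 = $10,424.52
TC(427) = (44,250/427)×30 + (427/2)×24 = $8,232.90
Cheaper: Q = 427.  Difference = $2,191.62

$2,191.62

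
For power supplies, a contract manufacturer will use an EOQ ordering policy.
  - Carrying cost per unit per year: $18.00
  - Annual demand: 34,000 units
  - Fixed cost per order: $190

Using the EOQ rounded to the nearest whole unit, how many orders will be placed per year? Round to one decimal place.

EOQ = √(2DS/H) = √(2 × 34,000 × 190 / 18)
    = √(717,777.78) ≈ 847.22 → Q = 847
Orders per year = D/Q = 34,000 / 847 = 40.142

40.1 orders per year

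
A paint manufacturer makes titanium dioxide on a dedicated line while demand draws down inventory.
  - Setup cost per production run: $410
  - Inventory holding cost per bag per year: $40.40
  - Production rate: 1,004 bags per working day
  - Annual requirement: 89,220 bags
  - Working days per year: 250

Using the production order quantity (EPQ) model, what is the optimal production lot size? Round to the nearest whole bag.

d = 89,220/250 = 356.8800 bags/day;  effective holding cost H(1 − d/p) = 40.4·(1 − 356.8800/1004) = 26.03949
Q* = √(2DS / H_eff) = √(2·89,220·410 / 26.03949) ≈ 1,676.18

1,676 bags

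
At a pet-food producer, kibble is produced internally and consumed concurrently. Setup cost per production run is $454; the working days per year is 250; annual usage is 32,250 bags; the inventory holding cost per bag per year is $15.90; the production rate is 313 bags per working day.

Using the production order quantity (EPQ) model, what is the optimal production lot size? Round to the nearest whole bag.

1,770 bags

d = 32,250/250 = 129.0000 bags/day;  effective holding cost H(1 − d/p) = 15.9·(1 − 129.0000/313) = 9.34696
Q* = √(2DS / H_eff) = √(2·32,250·454 / 9.34696) ≈ 1,770.00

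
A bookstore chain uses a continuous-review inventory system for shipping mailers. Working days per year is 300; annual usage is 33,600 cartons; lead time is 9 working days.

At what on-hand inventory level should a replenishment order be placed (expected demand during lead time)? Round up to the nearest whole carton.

Daily demand d = 33,600 / 300 = 112.000 cartons/day
Demand during lead time = 112.000 × 9 = 1,008.00
Reorder point = 1,008.00 → round up

1,008 cartons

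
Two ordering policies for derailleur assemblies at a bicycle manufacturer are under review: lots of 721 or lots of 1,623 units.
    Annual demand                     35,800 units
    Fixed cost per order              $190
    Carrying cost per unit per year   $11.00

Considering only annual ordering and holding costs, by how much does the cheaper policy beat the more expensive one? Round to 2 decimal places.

Annual cost at Q: ordering D·S/Q plus holding Q·H/2.
TC(721) = (35,800/721)×190 + (721/2)×11 = $13,399.62
TC(1,623) = (35,800/1,623)×190 + (1,623/2)×11 = $13,117.50
|ΔTC| = |$13,399.62 − $13,117.50| = $282.11

$282.11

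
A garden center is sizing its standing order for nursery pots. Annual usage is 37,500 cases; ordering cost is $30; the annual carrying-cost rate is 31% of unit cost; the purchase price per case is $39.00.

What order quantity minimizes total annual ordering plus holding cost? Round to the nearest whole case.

H = i·C = 0.31 × $39 = $12.0900 per case-year
EOQ = √(2DS/H) = √(2 × 37,500 × 30 / 12.09)
    = √(186,104.22) ≈ 431.40

431 cases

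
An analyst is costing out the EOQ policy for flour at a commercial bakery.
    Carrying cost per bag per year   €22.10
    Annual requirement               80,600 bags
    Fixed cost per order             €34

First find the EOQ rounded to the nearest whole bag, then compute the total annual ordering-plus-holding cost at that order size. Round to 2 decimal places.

€11,005.71

Optimal lot size Q* = (2 × 80,600 × €34 / €22.1)^½ ≈ 498.00 → Q = 498 bags
Ordering: D/Q × S = 80,600/498 × €34 = €5,502.81
Holding:  Q/2 × H = 498/2 × €22.1 = €5,502.90
Total = €5,502.81 + €5,502.90 = €11,005.71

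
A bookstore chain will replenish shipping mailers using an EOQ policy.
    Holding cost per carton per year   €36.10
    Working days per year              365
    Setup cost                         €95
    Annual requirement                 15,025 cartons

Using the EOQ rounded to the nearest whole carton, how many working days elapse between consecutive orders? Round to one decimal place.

Q* = √(2·D·S / H) = √(2·15,025·95 / 36.1) = √79,078.9 ≈ 281.21 → Q = 281 cartons
Days between orders = 365 / (D/Q) = 365 / 53.470 ≈ 6.826

6.8 days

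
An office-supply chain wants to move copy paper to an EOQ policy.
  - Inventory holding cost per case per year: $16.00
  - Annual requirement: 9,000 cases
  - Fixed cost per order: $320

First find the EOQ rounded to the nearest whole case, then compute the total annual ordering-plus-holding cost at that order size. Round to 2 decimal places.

$9,600.00

Optimal lot size Q* = (2 × 9,000 × $320 / $16)^½ ≈ 600.00 → Q = 600 cases
Annual ordering cost = (D/Q)·S = (9,000/600) × 320 = $4,800.00
Annual holding cost  = (Q/2)·H = (600/2) × 16 = $4,800.00
Total = $4,800.00 + $4,800.00 = $9,600.00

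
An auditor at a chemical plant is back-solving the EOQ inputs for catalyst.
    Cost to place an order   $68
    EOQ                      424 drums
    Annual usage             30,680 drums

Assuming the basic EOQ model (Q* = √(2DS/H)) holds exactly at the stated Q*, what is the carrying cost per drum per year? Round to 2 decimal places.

$23.21

From Q* = √(2DS/H) ⇒ Q*² = 2DS/H.
H = 2DS / Q² = 2 × 30,680 × 68 / 424² = 23.2093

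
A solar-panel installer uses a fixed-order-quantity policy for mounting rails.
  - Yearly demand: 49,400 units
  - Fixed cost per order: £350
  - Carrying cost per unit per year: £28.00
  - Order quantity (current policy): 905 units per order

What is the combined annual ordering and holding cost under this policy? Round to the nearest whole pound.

£31,775

Annual ordering cost = (D/Q)·S = (49,400/905) × 350 = £19,104.97
Annual holding cost  = (Q/2)·H = (905/2) × 28 = £12,670.00
Total = £19,104.97 + £12,670.00 = £31,774.97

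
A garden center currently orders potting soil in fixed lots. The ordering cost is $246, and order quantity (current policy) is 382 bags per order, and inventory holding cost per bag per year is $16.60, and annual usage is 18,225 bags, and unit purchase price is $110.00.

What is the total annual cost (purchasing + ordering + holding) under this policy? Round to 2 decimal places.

$2,019,657.12

Annual ordering cost = (D/Q)·S = (18,225/382) × 246 = $11,736.52
Annual holding cost  = (Q/2)·H = (382/2) × 16.6 = $3,170.60
Purchase cost = D·C = 18,225 × 110 = $2,004,750.00
Total = $11,736.52 + $3,170.60 + $2,004,750.00 = $2,019,657.12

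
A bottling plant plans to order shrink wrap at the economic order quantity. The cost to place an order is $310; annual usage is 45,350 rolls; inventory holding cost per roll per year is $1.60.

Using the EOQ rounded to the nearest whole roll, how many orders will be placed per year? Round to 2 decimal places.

10.82 orders per year

Optimal lot size Q* = (2 × 45,350 × $310 / $1.6)^½ ≈ 4,192.03 → Q = 4,192
N = D/Q = 45,350/4,192 ≈ 10.818 orders/yr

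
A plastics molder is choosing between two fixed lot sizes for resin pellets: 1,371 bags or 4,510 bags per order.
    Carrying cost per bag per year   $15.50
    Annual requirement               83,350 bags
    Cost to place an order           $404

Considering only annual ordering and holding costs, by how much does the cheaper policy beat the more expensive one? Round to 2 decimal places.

$7,232.44

TC(Q) = (D/Q)S + (Q/2)H
TC(1,371) = (83,350/1,371)×404 + (1,371/2)×15.5 = $35,186.45
TC(4,510) = (83,350/4,510)×404 + (4,510/2)×15.5 = $42,418.89
Lots of 1,371 are cheaper by $7,232.44.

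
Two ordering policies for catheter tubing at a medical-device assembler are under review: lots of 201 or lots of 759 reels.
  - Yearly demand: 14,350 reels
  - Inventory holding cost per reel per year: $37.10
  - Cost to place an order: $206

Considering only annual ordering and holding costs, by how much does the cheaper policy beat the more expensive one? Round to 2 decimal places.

$461.34

Annual cost at Q: ordering D·S/Q plus holding Q·H/2.
TC(201) = (14,350/201)×206 + (201/2)×37.1 = $18,435.52
TC(759) = (14,350/759)×206 + (759/2)×37.1 = $17,974.18
Cheaper: Q = 759.  Difference = $461.34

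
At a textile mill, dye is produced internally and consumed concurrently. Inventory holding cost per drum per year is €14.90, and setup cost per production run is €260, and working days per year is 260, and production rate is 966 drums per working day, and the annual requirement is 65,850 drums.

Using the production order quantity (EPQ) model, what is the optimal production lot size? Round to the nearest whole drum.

1,765 drums

Daily demand d = 65,850/260 = 253.269; p = 966; 1 − d/p = 0.73782
EPQ = √(2DS / (H(1 − d/p)))
    = √(2 × 65,850 × 260 / (14.9 × 0.73782)) ≈ 1,764.87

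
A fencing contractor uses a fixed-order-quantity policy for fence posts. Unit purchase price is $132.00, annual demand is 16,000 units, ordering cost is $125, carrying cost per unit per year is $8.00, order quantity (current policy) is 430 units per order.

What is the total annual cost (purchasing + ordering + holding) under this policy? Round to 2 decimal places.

Orders/yr = 16,000/430 = 37.209; ordering cost = 37.209 × $125 = $4,651.16
Average inventory = 430/2 = 215; holding cost = 215 × $8 = $1,720.00
Purchase cost = D·C = 16,000 × 132 = $2,112,000.00
Total = $4,651.16 + $1,720.00 + $2,112,000.00 = $2,118,371.16

$2,118,371.16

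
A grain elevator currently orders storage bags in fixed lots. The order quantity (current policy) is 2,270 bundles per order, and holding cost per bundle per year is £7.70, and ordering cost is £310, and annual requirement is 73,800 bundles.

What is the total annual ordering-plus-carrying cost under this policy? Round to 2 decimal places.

£18,817.91

Annual ordering cost = (D/Q)·S = (73,800/2,270) × 310 = £10,078.41
Annual holding cost  = (Q/2)·H = (2,270/2) × 7.7 = £8,739.50
Total = £10,078.41 + £8,739.50 = £18,817.91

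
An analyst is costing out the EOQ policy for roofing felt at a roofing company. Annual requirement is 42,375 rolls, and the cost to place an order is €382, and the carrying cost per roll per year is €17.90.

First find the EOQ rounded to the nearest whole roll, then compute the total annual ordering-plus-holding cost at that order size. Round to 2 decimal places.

Optimal lot size Q* = (2 × 42,375 × €382 / €17.9)^½ ≈ 1,344.85 → Q = 1,345 rolls
Annual ordering cost = (D/Q)·S = (42,375/1,345) × 382 = €12,035.13
Annual holding cost  = (Q/2)·H = (1,345/2) × 17.9 = €12,037.75
Total = €12,035.13 + €12,037.75 = €24,072.88

€24,072.88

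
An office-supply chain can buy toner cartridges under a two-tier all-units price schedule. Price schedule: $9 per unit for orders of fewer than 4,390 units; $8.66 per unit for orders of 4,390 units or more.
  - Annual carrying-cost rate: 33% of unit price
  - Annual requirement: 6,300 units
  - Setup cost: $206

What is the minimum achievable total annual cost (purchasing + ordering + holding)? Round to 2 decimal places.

$59,476.50

H₁ = 33%×$9 = $2.9700;  H₂ = 33%×$8.66 = $2.8578
EOQ₁ = √(2×6,300×206/2.9700) = 934.85  (< 4,390, feasible at tier 1)
EOQ₂ = √(2×6,300×206/2.8578) = 953.02  (< 4,390 → use Q = 4,390 at tier-2 price)
TC(tier 1 (EOQ₁), Q≈934.8) = $59,476.50
TC(tier 2, Q≈4,390.0) = $61,126.50
Minimum at tier 1 (EOQ₁): $59,476.50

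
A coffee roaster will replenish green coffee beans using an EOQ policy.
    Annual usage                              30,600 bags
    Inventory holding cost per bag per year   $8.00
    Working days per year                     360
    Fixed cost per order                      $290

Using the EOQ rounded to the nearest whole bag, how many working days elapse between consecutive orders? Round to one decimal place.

2DS/H = 2·30,600·290/8 = 2,218,500.00
EOQ = √2,218,500.00 ≈ 1,489.46 → Q = 1,489 bags
T = Q/D × 360 days = 1,489/30,600 × 360 = 17.518 days

17.5 days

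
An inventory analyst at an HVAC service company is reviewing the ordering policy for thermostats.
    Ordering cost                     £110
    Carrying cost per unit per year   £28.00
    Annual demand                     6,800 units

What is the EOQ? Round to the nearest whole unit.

231 units

Optimal lot size Q* = (2 × 6,800 × £110 / £28)^½ ≈ 231.15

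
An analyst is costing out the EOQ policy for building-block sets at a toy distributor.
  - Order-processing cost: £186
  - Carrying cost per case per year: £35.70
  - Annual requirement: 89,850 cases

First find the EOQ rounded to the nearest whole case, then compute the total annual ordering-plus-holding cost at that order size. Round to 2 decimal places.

£34,543.37

Optimal lot size Q* = (2 × 89,850 × £186 / £35.7)^½ ≈ 967.60 → Q = 968 cases
Ordering: D/Q × S = 89,850/968 × £186 = £17,264.57
Holding:  Q/2 × H = 968/2 × £35.7 = £17,278.80
Total = £17,264.57 + £17,278.80 = £34,543.37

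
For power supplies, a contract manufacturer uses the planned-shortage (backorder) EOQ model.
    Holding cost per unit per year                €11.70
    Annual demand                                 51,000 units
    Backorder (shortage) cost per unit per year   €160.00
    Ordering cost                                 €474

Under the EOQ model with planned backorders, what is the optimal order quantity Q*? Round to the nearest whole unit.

2,106 units

Basic EOQ = √(2·51,000·474/11.7) = 2,032.808
Backorder adjustment √((H+b)/b) = √((11.7+160)/160) = 1.0359
Q* = 2,032.808 × 1.0359 ≈ 2,105.82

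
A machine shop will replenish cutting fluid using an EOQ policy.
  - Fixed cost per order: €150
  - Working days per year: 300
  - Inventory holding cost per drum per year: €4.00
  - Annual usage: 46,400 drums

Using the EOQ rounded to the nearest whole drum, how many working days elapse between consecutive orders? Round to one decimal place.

2DS/H = 2·46,400·150/4 = 3,480,000.00
EOQ = √3,480,000.00 ≈ 1,865.48 → Q = 1,865 drums
Cycle time = (working days × Q)/D = (300 × 1,865) / 46,400 = 12.058 days

12.1 days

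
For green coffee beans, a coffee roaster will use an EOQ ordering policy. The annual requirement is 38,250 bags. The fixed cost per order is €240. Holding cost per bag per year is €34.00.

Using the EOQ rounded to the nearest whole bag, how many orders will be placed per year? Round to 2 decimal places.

Optimal lot size Q* = (2 × 38,250 × €240 / €34)^½ ≈ 734.85 → Q = 735
N = D/Q = 38,250/735 ≈ 52.041 orders/yr

52.04 orders per year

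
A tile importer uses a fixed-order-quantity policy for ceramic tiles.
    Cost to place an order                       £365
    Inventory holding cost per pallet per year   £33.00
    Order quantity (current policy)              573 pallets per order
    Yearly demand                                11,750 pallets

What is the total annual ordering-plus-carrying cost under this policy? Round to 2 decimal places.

£16,939.23

Ordering: D/Q × S = 11,750/573 × £365 = £7,484.73
Holding:  Q/2 × H = 573/2 × £33 = £9,454.50
Total = £7,484.73 + £9,454.50 = £16,939.23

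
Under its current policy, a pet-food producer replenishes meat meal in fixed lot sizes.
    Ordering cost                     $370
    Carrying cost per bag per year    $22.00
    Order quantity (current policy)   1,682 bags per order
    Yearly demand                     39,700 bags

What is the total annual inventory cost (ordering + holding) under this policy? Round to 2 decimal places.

Ordering: D/Q × S = 39,700/1,682 × $370 = $8,733.06
Holding:  Q/2 × H = 1,682/2 × $22 = $18,502.00
Total = $8,733.06 + $18,502.00 = $27,235.06

$27,235.06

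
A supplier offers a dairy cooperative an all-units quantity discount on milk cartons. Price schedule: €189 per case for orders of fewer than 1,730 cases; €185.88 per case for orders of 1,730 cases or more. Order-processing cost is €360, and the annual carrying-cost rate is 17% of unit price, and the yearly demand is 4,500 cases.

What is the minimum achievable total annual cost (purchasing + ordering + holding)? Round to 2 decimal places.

€860,703.00

H₁ = 17%×€189 = €32.1300;  H₂ = 17%×€185.88 = €31.5996
EOQ₁ = √(2×4,500×360/32.1300) = 317.55  (< 1,730, feasible at tier 1)
EOQ₂ = √(2×4,500×360/31.5996) = 320.21  (< 1,730 → use Q = 1,730 at tier-2 price)
TC(tier 1 (EOQ₁), Q≈317.6) = €860,703.00
TC(tier 2, Q≈1,730.0) = €864,730.07
Minimum at tier 1 (EOQ₁): €860,703.00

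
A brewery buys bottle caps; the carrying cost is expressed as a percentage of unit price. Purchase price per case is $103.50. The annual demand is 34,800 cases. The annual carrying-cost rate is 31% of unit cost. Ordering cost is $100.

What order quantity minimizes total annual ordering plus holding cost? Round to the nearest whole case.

H = i·C = 0.31 × $103.5 = $32.0850 per case-year
EOQ = √(2DS/H) = √(2 × 34,800 × 100 / 32.085)
    = √(216,923.80) ≈ 465.75

466 cases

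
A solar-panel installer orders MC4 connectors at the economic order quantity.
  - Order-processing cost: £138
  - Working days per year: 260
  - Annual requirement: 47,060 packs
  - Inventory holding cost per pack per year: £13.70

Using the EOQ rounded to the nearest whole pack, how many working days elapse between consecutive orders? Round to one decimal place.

5.4 days

Optimal lot size Q* = (2 × 47,060 × £138 / £13.7)^½ ≈ 973.69 → Q = 974 packs
Days between orders = 260 / (D/Q) = 260 / 48.316 ≈ 5.381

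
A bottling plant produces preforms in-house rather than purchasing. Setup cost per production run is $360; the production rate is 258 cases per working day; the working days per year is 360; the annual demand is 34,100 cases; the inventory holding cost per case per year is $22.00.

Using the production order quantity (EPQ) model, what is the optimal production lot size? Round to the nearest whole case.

1,328 cases

d = 34,100/360 = 94.7222 cases/day;  effective holding cost H(1 − d/p) = 22·(1 − 94.7222/258) = 13.92291
Q* = √(2DS / H_eff) = √(2·34,100·360 / 13.92291) ≈ 1,327.94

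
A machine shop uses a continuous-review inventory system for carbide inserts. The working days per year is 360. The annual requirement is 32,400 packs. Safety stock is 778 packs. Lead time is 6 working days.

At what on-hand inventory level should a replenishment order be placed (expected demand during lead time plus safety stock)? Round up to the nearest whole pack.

1,318 packs

Daily demand d = 32,400 / 360 = 90.000 packs/day
Demand during lead time = 90.000 × 6 = 540.00
Reorder point = 540.00 + 778 = 1,318.00 → round up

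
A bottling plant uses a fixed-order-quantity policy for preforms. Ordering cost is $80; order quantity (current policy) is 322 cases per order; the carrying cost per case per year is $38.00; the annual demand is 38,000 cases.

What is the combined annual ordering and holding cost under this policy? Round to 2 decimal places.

Annual ordering cost = (D/Q)·S = (38,000/322) × 80 = $9,440.99
Annual holding cost  = (Q/2)·H = (322/2) × 38 = $6,118.00
Total = $9,440.99 + $6,118.00 = $15,558.99

$15,558.99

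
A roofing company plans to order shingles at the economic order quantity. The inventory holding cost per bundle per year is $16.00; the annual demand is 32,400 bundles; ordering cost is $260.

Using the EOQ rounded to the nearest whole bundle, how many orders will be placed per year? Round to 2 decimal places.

31.58 orders per year

Optimal lot size Q* = (2 × 32,400 × $260 / $16)^½ ≈ 1,026.16 → Q = 1,026
Orders per year = D/Q = 32,400 / 1,026 = 31.579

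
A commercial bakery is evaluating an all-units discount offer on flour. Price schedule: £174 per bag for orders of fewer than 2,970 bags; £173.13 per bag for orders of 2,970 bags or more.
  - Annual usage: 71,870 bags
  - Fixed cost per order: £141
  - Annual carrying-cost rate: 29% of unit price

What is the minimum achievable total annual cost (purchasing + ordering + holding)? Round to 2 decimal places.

£12,520,823.54

H₁ = 29%×£174 = £50.4600;  H₂ = 29%×£173.13 = £50.2077
EOQ₁ = √(2×71,870×141/50.4600) = 633.76  (< 2,970, feasible at tier 1)
EOQ₂ = √(2×71,870×141/50.2077) = 635.35  (< 2,970 → use Q = 2,970 at tier-2 price)
TC(tier 1 (EOQ₁), Q≈633.8) = £12,537,359.52
TC(tier 2, Q≈2,970.0) = £12,520,823.54
Minimum at tier 2: £12,520,823.54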